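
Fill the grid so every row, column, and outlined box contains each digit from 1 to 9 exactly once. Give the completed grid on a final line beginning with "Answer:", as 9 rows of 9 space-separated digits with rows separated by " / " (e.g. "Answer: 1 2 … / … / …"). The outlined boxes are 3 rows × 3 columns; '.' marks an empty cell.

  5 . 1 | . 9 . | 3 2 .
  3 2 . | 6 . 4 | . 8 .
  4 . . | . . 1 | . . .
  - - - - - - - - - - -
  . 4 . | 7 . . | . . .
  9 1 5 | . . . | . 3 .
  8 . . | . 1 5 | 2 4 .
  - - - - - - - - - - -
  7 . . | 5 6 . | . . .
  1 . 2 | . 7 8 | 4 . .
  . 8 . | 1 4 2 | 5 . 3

Step 1. [r3c3∈{6,7,8,9}] col 3 places 8 nowhere but r3c3 ⇒ r3c3=8.
Step 2. [r9c1∈{6}] r9c1 has the single candidate 6, so r9c1=6.
Step 3. [r9c3∈{9}] only 9 remains possible at r9c3 ⇒ r9c3=9.
Step 4. [r2c3∈{7}] nothing but 7 survives at r2c3. So r2c3=7.
Step 5. [r7c2∈{3}] nothing but 3 survives at r7c2 ⇒ r7c2=3.
Step 6. [r7c6∈{9}] r7c6 is down to just 9 ⇒ r7c6=9.
Step 7. [r4c6∈{3,6}] across col 6, 3 lands solely at r4c6 ⇒ r4c6=3.
Step 8. [r4c3∈{6}] r4c3 has the single candidate 6, so r4c3=6.
Step 9. [r6c9∈{6,7,9}] 6 has one home in row 6: r6c9, so r6c9=6.
Step 10. [r8c9∈{9}] r8c9's peers cover all but 9, so r8c9=9.
Step 11. [r3c7∈{6,7,9}] r3c7 is the only open cell in col 7 admitting 6, so r3c7=6.
Step 12. [r3c5∈{2,3,5}] across col 5, 3 lands solely at r3c5. So r3c5=3.
Step 13. [r7c8∈{1}] only 1 remains possible at r7c8. So r7c8=1.
Step 14. [r2c7∈{1,9}] in row 2, 9 fits only at r2c7 ⇒ r2c7=9.
Step 15. [r7c7∈{8}] r7c7 has the single candidate 8 ⇒ r7c7=8.
Step 16. [r5c4∈{2,4,8}] in row 5, 4 fits only at r5c4, so r5c4=4.
Step 17. [r2c9∈{1,5}] across row 2, 1 lands solely at r2c9. So r2c9=1.
Step 18. [r5c5∈{2,8}] 2 has one home in row 5: r5c5. So r5c5=2.
Step 19. [r5c9∈{7,8}] r5c9 is the only open cell in row 5 admitting 8. So r5c9=8.
Step 20. [r4c9∈{5}] r4c9 has the single candidate 5. So r4c9=5.
Step 21. [r3c9∈{7}] r3c9's peers cover all but 7. So r3c9=7.
Step 22. [r1c6∈{7}] r1c6 has the single candidate 7, so r1c6=7.
Step 23. [r3c8∈{5}] nothing but 5 survives at r3c8 ⇒ r3c8=5.
Step 24. [r3c4∈{2}] nothing but 2 survives at r3c4 ⇒ r3c4=2.
Step 25. [r3c2∈{9}] nothing but 9 survives at r3c2, so r3c2=9.
Step 26. [r2c5∈{5}] r2c5 has the single candidate 5, so r2c5=5.
Step 27. [r7c3∈{4}] nothing but 4 survives at r7c3 ⇒ r7c3=4.
Step 28. [r8c2∈{5}] r8c2 is down to just 5. So r8c2=5.
Step 29. [r1c4∈{8}] only 8 remains possible at r1c4, so r1c4=8.
Step 30. [r6c4∈{9}] nothing but 9 survives at r6c4 ⇒ r6c4=9.
Step 31. [r8c8∈{6}] nothing but 6 survives at r8c8 ⇒ r8c8=6.
Step 32. [r1c9∈{4}] only 4 remains possible at r1c9, so r1c9=4.
Step 33. [r4c8∈{9}] r4c8's peers cover all but 9, so r4c8=9.
Step 34. [r6c2∈{7}] r6c2 is down to just 7. So r6c2=7.
Step 35. [r6c3∈{3}] only 3 remains possible at r6c3, so r6c3=3.
Step 36. [r4c7∈{1}] nothing but 1 survives at r4c7. So r4c7=1.
Step 37. [r1c2∈{6}] r1c2 is down to just 6, so r1c2=6.
Step 38. [r5c7∈{7}] r5c7 has the single candidate 7. So r5c7=7.
Step 39. [r7c9∈{2}] nothing but 2 survives at r7c9. So r7c9=2.
Step 40. [r8c4∈{3}] r8c4 is down to just 3 ⇒ r8c4=3.
Step 41. [r9c8∈{7}] r9c8 has the single candidate 7, so r9c8=7.
Step 42. [r4c1∈{2}] nothing but 2 survives at r4c1. So r4c1=2.
Step 43. [r4c5∈{8}] nothing but 8 survives at r4c5 ⇒ r4c5=8.
Step 44. [r5c6∈{6}] r5c6 has the single candidate 6 ⇒ r5c6=6.

Answer: 5 6 1 8 9 7 3 2 4 / 3 2 7 6 5 4 9 8 1 / 4 9 8 2 3 1 6 5 7 / 2 4 6 7 8 3 1 9 5 / 9 1 5 4 2 6 7 3 8 / 8 7 3 9 1 5 2 4 6 / 7 3 4 5 6 9 8 1 2 / 1 5 2 3 7 8 4 6 9 / 6 8 9 1 4 2 5 7 3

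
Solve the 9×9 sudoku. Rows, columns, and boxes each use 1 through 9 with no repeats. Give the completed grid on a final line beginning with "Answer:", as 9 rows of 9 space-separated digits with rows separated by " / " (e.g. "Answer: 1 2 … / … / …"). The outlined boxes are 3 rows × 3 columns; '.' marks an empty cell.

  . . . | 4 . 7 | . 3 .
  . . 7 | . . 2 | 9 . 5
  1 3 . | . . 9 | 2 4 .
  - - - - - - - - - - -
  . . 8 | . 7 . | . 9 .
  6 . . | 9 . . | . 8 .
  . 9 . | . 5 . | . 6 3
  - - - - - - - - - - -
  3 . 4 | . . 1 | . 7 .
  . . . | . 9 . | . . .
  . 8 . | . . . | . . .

Step 1. [r3c4∈{5,6,8}] across box 2, 5 lands solely at r3c4 ⇒ r3c4=5.
Step 2. [r3c3∈{6}] r3c3 is down to just 6 ⇒ r3c3=6.
Step 3. [r2c8∈{1}] r2c8 has the single candidate 1, so r2c8=1.
Step 4. [r3c5∈{8}] only 8 remains possible at r3c5. So r3c5=8.
Step 5. [r5c3∈{1,2,3,5}] in col 3, 3 fits only at r5c3, so r5c3=3.
Step 6. [r5c6∈{4}] nothing but 4 survives at r5c6, so r5c6=4.
Step 7. [r9c5∈{2,3,4,6}] r9c5 is the only open cell in col 5 admitting 4, so r9c5=4.
Step 8. [r7c9∈{2,6,8,9}] in row 7, 9 fits only at r7c9. So r7c9=9.
Step 9. [r6c6∈{8}] r6c6 has the single candidate 8. So r6c6=8.
Step 10. [r2c1∈{4,8}] 8 has one home in row 2: r2c1 ⇒ r2c1=8.
Step 11. [r1c5∈{1,6}] in row 1, 1 fits only at r1c5. So r1c5=1.
Step 12. [r5c5∈{2}] r5c5 has the single candidate 2. So r5c5=2.
Step 13. [r7c5∈{6}] r7c5's peers cover all but 6 ⇒ r7c5=6.
Step 14. [r8c2∈{1,2,5,6,7}] col 2 places 6 nowhere but r8c2 ⇒ r8c2=6.
Step 15. [r4c9∈{1,2,4}] r4c9 is the only open cell in box 6 admitting 2, so r4c9=2.
Step 16. [r5c2∈{1,5,7}] in col 2, 7 fits only at r5c2, so r5c2=7.
Step 17. [r5c7∈{1,5}] across row 5, 5 lands solely at r5c7, so r5c7=5.
Step 18. [r7c2∈{2,5}] across row 7, 5 lands solely at r7c2 ⇒ r7c2=5.
Step 19. [r5c9∈{1}] r5c9 is down to just 1, so r5c9=1.
Step 20. [r4c7∈{4}] r4c7 is down to just 4, so r4c7=4.
Step 21. [r7c7∈{8}] r7c7 has the single candidate 8 ⇒ r7c7=8.
Step 22. [r1c3∈{2,5,9}] 5 has one home in col 3: r1c3 ⇒ r1c3=5.
Step 23. [r8c4∈{2,3,7,8}] across row 8, 8 lands solely at r8c4 ⇒ r8c4=8.
Step 24. [r9c3∈{1,2,9}] r9c3 is the only open cell in col 3 admitting 9, so r9c3=9.
Step 25. [r9c4∈{2,3,7}] col 4 places 7 nowhere but r9c4. So r9c4=7.
Step 26. [r9c1∈{2}] r9c1 has the single candidate 2, so r9c1=2.
Step 27. [r9c7∈{1,3,6}] across row 9, 1 lands solely at r9c7, so r9c7=1.
Step 28. [r9c6∈{3,5}] in row 9, 3 fits only at r9c6 ⇒ r9c6=3.
Step 29. [r4c4∈{1,3,6}] row 4 places 3 nowhere but r4c4 ⇒ r4c4=3.
Step 30. [r6c4∈{1}] r6c4's peers cover all but 1 ⇒ r6c4=1.
Step 31. [r9c8∈{5}] nothing but 5 survives at r9c8 ⇒ r9c8=5.
Step 32. [r1c7∈{6}] r1c7 has the single candidate 6. So r1c7=6.
Step 33. [r1c2∈{2}] r1c2 is down to just 2 ⇒ r1c2=2.
Step 34. [r6c3∈{2}] only 2 remains possible at r6c3 ⇒ r6c3=2.
Step 35. [r4c2∈{1}] nothing but 1 survives at r4c2 ⇒ r4c2=1.
Step 36. [r8c8∈{2}] r8c8 has the single candidate 2, so r8c8=2.
Step 37. [r2c2∈{4}] r2c2 has the single candidate 4. So r2c2=4.
Step 38. [r7c4∈{2}] r7c4 has the single candidate 2 ⇒ r7c4=2.
Step 39. [r2c4∈{6}] r2c4's peers cover all but 6 ⇒ r2c4=6.
Step 40. [r8c9∈{4}] only 4 remains possible at r8c9, so r8c9=4.
Step 41. [r4c1∈{5}] r4c1 has the single candidate 5 ⇒ r4c1=5.
Step 42. [r3c9∈{7}] r3c9's peers cover all but 7 ⇒ r3c9=7.
Step 43. [r8c1∈{7}] r8c1 has the single candidate 7 ⇒ r8c1=7.
Step 44. [r8c3∈{1}] only 1 remains possible at r8c3, so r8c3=1.
Step 45. [r2c5∈{3}] nothing but 3 survives at r2c5, so r2c5=3.
Step 46. [r8c7∈{3}] nothing but 3 survives at r8c7, so r8c7=3.
Step 47. [r1c1∈{9}] nothing but 9 survives at r1c1 ⇒ r1c1=9.
Step 48. [r6c7∈{7}] nothing but 7 survives at r6c7. So r6c7=7.
Step 49. [r6c1∈{4}] r6c1 is down to just 4, so r6c1=4.
Step 50. [r9c9∈{6}] only 6 remains possible at r9c9. So r9c9=6.
Step 51. [r4c6∈{6}] r4c6's peers cover all but 6 ⇒ r4c6=6.
Step 52. [r8c6∈{5}] r8c6 has the single candidate 5 ⇒ r8c6=5.
Step 53. [r1c9∈{8}] r1c9 has the single candidate 8, so r1c9=8.

Answer: 9 2 5 4 1 7 6 3 8 / 8 4 7 6 3 2 9 1 5 / 1 3 6 5 8 9 2 4 7 / 5 1 8 3 7 6 4 9 2 / 6 7 3 9 2 4 5 8 1 / 4 9 2 1 5 8 7 6 3 / 3 5 4 2 6 1 8 7 9 / 7 6 1 8 9 5 3 2 4 / 2 8 9 7 4 3 1 5 6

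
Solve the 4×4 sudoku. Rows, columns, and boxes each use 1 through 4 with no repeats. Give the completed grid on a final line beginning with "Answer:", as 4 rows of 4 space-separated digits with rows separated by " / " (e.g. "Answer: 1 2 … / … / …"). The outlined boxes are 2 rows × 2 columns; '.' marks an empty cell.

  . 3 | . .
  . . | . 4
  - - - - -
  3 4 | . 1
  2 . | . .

Step 1. [r2c1∈{1}] nothing but 1 survives at r2c1. So r2c1=1.
Step 2. [r2c3∈{2,3}] 3 has one home in row 2: r2c3. So r2c3=3.
Step 3. [r1c3∈{1,2}] row 1 places 1 nowhere but r1c3. So r1c3=1.
Step 4. [r4c2∈{1}] r4c2's peers cover all but 1. So r4c2=1.
Step 5. [r2c2∈{2}] r2c2 is down to just 2. So r2c2=2.
Step 6. [r1c1∈{4}] nothing but 4 survives at r1c1 ⇒ r1c1=4.
Step 7. [r4c3∈{4}] only 4 remains possible at r4c3, so r4c3=4.
Step 8. [r3c3∈{2}] r3c3's peers cover all but 2 ⇒ r3c3=2.
Step 9. [r1c4∈{2}] only 2 remains possible at r1c4 ⇒ r1c4=2.
Step 10. [r4c4∈{3}] r4c4 has the single candidate 3, so r4c4=3.

Answer: 4 3 1 2 / 1 2 3 4 / 3 4 2 1 / 2 1 4 3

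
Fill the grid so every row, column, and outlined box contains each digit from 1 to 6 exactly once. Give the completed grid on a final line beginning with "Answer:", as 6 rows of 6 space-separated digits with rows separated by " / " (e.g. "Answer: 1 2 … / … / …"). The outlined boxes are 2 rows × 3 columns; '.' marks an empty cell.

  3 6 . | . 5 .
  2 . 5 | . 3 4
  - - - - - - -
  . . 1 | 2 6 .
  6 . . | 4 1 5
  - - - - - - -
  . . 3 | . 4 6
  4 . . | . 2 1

Step 1. [r6c2∈{5}] r6c2's peers cover all but 5, so r6c2=5.
Step 2. [r2c2∈{1}] only 1 remains possible at r2c2. So r2c2=1.
Step 3. [r4c2∈{2,3}] in row 4, 3 fits only at r4c2, so r4c2=3.
Step 4. [r5c1∈{1}] r5c1 is down to just 1, so r5c1=1.
Step 5. [r3c6∈{3}] only 3 remains possible at r3c6, so r3c6=3.
Step 6. [r4c3∈{2}] nothing but 2 survives at r4c3, so r4c3=2.
Step 7. [r3c2∈{4}] r3c2 is down to just 4. So r3c2=4.
Step 8. [r5c4∈{5}] r5c4 is down to just 5. So r5c4=5.
Step 9. [r1c4∈{1}] only 1 remains possible at r1c4. So r1c4=1.
Step 10. [r3c1∈{5}] nothing but 5 survives at r3c1, so r3c1=5.
Step 11. [r2c4∈{6}] r2c4 has the single candidate 6, so r2c4=6.
Step 12. [r6c4∈{3}] r6c4 is down to just 3. So r6c4=3.
Step 13. [r1c3∈{4}] only 4 remains possible at r1c3. So r1c3=4.
Step 14. [r5c2∈{2}] r5c2's peers cover all but 2, so r5c2=2.
Step 15. [r1c6∈{2}] r1c6 is down to just 2, so r1c6=2.
Step 16. [r6c3∈{6}] r6c3 has the single candidate 6 ⇒ r6c3=6.

Answer: 3 6 4 1 5 2 / 2 1 5 6 3 4 / 5 4 1 2 6 3 / 6 3 2 4 1 5 / 1 2 3 5 4 6 / 4 5 6 3 2 1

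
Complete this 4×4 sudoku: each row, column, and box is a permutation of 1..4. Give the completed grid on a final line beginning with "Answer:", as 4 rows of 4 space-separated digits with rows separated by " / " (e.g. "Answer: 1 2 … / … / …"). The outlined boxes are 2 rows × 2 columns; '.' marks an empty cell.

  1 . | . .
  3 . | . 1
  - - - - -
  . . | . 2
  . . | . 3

Step 1. [r3c1∈{4}] r3c1 has the single candidate 4. So r3c1=4.
Step 2. [r1c4∈{4}] r1c4 has the single candidate 4. So r1c4=4.
Step 3. [r1c2∈{2}] r1c2 has the single candidate 2, so r1c2=2.
Step 4. [r4c2∈{1}] r4c2's peers cover all but 1 ⇒ r4c2=1.
Step 5. [r3c2∈{3}] r3c2 has the single candidate 3, so r3c2=3.
Step 6. [r4c3∈{4}] r4c3 is down to just 4 ⇒ r4c3=4.
Step 7. [r1c3∈{3}] nothing but 3 survives at r1c3 ⇒ r1c3=3.
Step 8. [r3c3∈{1}] r3c3's peers cover all but 1. So r3c3=1.
Step 9. [r2c3∈{2}] r2c3's peers cover all but 2, so r2c3=2.
Step 10. [r4c1∈{2}] only 2 remains possible at r4c1. So r4c1=2.
Step 11. [r2c2∈{4}] r2c2 has the single candidate 4, so r2c2=4.

Answer: 1 2 3 4 / 3 4 2 1 / 4 3 1 2 / 2 1 4 3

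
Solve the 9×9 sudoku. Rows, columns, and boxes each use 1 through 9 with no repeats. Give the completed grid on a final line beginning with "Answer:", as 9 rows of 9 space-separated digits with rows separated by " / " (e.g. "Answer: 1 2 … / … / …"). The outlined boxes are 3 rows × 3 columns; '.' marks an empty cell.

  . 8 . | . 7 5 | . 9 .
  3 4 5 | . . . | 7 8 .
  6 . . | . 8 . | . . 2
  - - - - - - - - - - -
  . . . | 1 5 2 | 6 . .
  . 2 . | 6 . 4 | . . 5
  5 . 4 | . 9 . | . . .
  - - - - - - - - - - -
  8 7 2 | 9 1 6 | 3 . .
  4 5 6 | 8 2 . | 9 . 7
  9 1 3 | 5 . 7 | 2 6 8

Step 1. [r5c3∈{1,7,8,9}] across row 5, 9 lands solely at r5c3. So r5c3=9.
Step 2. [r5c1∈{1,7}] box 4 places 1 nowhere but r5c1 ⇒ r5c1=1.
Step 3. [r1c9∈{1,3,4,6}] in row 1, 6 fits only at r1c9 ⇒ r1c9=6.
Step 4. [r3c8∈{1,3,4,5}] box 3 places 3 nowhere but r3c8 ⇒ r3c8=3.
Step 5. [r2c9∈{1}] r2c9 is down to just 1 ⇒ r2c9=1.
Step 6. [r6c9∈{3}] r6c9's peers cover all but 3. So r6c9=3.
Step 7. [r7c9∈{4}] only 4 remains possible at r7c9, so r7c9=4.
Step 8. [r5c8∈{7}] r5c8 is down to just 7. So r5c8=7.
Step 9. [r6c7∈{1,8}] col 7 places 1 nowhere but r6c7, so r6c7=1.
Step 10. [r3c3∈{1,7}] r3c3 is the only open cell in row 3 admitting 7 ⇒ r3c3=7.
Step 11. [r1c7∈{4}] r1c7 has the single candidate 4 ⇒ r1c7=4.
Step 12. [r3c6∈{1,9}] 1 has one home in row 3: r3c6. So r3c6=1.
Step 13. [r1c1∈{2}] r1c1's peers cover all but 2 ⇒ r1c1=2.
Step 14. [r4c9∈{9}] r4c9 is down to just 9. So r4c9=9.
Step 15. [r6c4∈{7}] r6c4 has the single candidate 7, so r6c4=7.
Step 16. [r2c5∈{6}] r2c5 is down to just 6 ⇒ r2c5=6.
Step 17. [r6c8∈{2}] nothing but 2 survives at r6c8. So r6c8=2.
Step 18. [r3c2∈{9}] r3c2 has the single candidate 9 ⇒ r3c2=9.
Step 19. [r2c4∈{2}] r2c4 has the single candidate 2 ⇒ r2c4=2.
Step 20. [r3c4∈{4}] nothing but 4 survives at r3c4 ⇒ r3c4=4.
Step 21. [r4c8∈{4}] only 4 remains possible at r4c8. So r4c8=4.
Step 22. [r6c6∈{8}] r6c6's peers cover all but 8, so r6c6=8.
Step 23. [r5c7∈{8}] r5c7 is down to just 8. So r5c7=8.
Step 24. [r3c7∈{5}] r3c7 has the single candidate 5, so r3c7=5.
Step 25. [r2c6∈{9}] r2c6 has the single candidate 9 ⇒ r2c6=9.
Step 26. [r7c8∈{5}] r7c8 is down to just 5 ⇒ r7c8=5.
Step 27. [r6c2∈{6}] nothing but 6 survives at r6c2 ⇒ r6c2=6.
Step 28. [r5c5∈{3}] nothing but 3 survives at r5c5. So r5c5=3.
Step 29. [r9c5∈{4}] nothing but 4 survives at r9c5 ⇒ r9c5=4.
Step 30. [r8c6∈{3}] only 3 remains possible at r8c6. So r8c6=3.
Step 31. [r1c3∈{1}] r1c3 has the single candidate 1, so r1c3=1.
Step 32. [r4c2∈{3}] only 3 remains possible at r4c2, so r4c2=3.
Step 33. [r8c8∈{1}] r8c8 is down to just 1, so r8c8=1.
Step 34. [r4c3∈{8}] r4c3's peers cover all but 8. So r4c3=8.
Step 35. [r1c4∈{3}] r1c4's peers cover all but 3, so r1c4=3.
Step 36. [r4c1∈{7}] r4c1 is down to just 7. So r4c1=7.

Answer: 2 8 1 3 7 5 4 9 6 / 3 4 5 2 6 9 7 8 1 / 6 9 7 4 8 1 5 3 2 / 7 3 8 1 5 2 6 4 9 / 1 2 9 6 3 4 8 7 5 / 5 6 4 7 9 8 1 2 3 / 8 7 2 9 1 6 3 5 4 / 4 5 6 8 2 3 9 1 7 / 9 1 3 5 4 7 2 6 8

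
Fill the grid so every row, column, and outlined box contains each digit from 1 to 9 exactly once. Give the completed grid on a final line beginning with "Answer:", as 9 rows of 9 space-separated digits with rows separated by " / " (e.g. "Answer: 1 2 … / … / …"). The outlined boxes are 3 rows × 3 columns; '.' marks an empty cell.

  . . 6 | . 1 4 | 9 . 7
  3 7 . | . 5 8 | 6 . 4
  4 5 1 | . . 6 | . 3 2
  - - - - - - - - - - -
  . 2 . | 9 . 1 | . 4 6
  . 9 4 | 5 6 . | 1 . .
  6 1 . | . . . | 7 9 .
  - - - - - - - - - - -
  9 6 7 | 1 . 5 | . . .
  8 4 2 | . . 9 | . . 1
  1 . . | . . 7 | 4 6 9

Step 1. [r8c5∈{3}] r8c5's peers cover all but 3, so r8c5=3.
Step 2. [r7c7∈{2,3,8}] col 7 places 2 nowhere but r7c7, so r7c7=2.
Step 3. [r4c7∈{3,5,8}] col 7 places 3 nowhere but r4c7. So r4c7=3.
Step 4. [r6c3∈{3,5,8}] r6c3 is the only open cell in box 4 admitting 3 ⇒ r6c3=3.
Step 5. [r7c8∈{8}] r7c8 is down to just 8, so r7c8=8.
Step 6. [r2c4∈{2}] r2c4 has the single candidate 2 ⇒ r2c4=2.
Step 7. [r4c5∈{7,8}] across box 5, 7 lands solely at r4c5. So r4c5=7.
Step 8. [r9c4∈{8}] r9c4 is down to just 8. So r9c4=8.
Step 9. [r6c5∈{2,4,8}] in col 5, 8 fits only at r6c5, so r6c5=8.
Step 10. [r8c8∈{5,7}] across row 8, 7 lands solely at r8c8, so r8c8=7.
Step 11. [r6c6∈{2}] r6c6 has the single candidate 2. So r6c6=2.
Step 12. [r9c3∈{5}] r9c3's peers cover all but 5, so r9c3=5.
Step 13. [r8c4∈{6}] r8c4 is down to just 6. So r8c4=6.
Step 14. [r7c5∈{4}] r7c5's peers cover all but 4. So r7c5=4.
Step 15. [r9c2∈{3}] r9c2 is down to just 3 ⇒ r9c2=3.
Step 16. [r1c2∈{8}] nothing but 8 survives at r1c2, so r1c2=8.
Step 17. [r5c9∈{8}] nothing but 8 survives at r5c9 ⇒ r5c9=8.
Step 18. [r9c5∈{2}] r9c5 has the single candidate 2. So r9c5=2.
Step 19. [r5c8∈{2}] only 2 remains possible at r5c8. So r5c8=2.
Step 20. [r2c8∈{1}] r2c8 has the single candidate 1. So r2c8=1.
Step 21. [r1c4∈{3}] r1c4's peers cover all but 3 ⇒ r1c4=3.
Step 22. [r1c1∈{2}] only 2 remains possible at r1c1 ⇒ r1c1=2.
Step 23. [r6c4∈{4}] nothing but 4 survives at r6c4 ⇒ r6c4=4.
Step 24. [r4c3∈{8}] r4c3's peers cover all but 8, so r4c3=8.
Step 25. [r2c3∈{9}] r2c3 has the single candidate 9 ⇒ r2c3=9.
Step 26. [r3c4∈{7}] r3c4's peers cover all but 7, so r3c4=7.
Step 27. [r8c7∈{5}] nothing but 5 survives at r8c7. So r8c7=5.
Step 28. [r4c1∈{5}] r4c1 is down to just 5 ⇒ r4c1=5.
Step 29. [r1c8∈{5}] r1c8's peers cover all but 5. So r1c8=5.
Step 30. [r5c1∈{7}] r5c1's peers cover all but 7. So r5c1=7.
Step 31. [r3c5∈{9}] r3c5 is down to just 9. So r3c5=9.
Step 32. [r6c9∈{5}] nothing but 5 survives at r6c9 ⇒ r6c9=5.
Step 33. [r5c6∈{3}] nothing but 3 survives at r5c6 ⇒ r5c6=3.
Step 34. [r3c7∈{8}] r3c7's peers cover all but 8. So r3c7=8.
Step 35. [r7c9∈{3}] nothing but 3 survives at r7c9. So r7c9=3.

Answer: 2 8 6 3 1 4 9 5 7 / 3 7 9 2 5 8 6 1 4 / 4 5 1 7 9 6 8 3 2 / 5 2 8 9 7 1 3 4 6 / 7 9 4 5 6 3 1 2 8 / 6 1 3 4 8 2 7 9 5 / 9 6 7 1 4 5 2 8 3 / 8 4 2 6 3 9 5 7 1 / 1 3 5 8 2 7 4 6 9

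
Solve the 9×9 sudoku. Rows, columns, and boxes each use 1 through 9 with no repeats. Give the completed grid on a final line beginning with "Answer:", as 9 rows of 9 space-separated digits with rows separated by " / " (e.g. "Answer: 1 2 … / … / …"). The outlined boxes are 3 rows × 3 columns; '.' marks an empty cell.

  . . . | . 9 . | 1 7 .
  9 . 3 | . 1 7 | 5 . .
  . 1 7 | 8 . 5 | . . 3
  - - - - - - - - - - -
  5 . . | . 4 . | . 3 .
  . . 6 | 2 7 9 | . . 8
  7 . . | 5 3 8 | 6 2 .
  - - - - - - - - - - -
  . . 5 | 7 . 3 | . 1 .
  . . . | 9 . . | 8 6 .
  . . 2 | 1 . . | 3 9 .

Step 1. [r5c7∈{4}] only 4 remains possible at r5c7 ⇒ r5c7=4.
Step 2. [r7c2∈{4,6,8,9}] row 7 places 9 nowhere but r7c2, so r7c2=9.
Step 3. [r6c2∈{4}] r6c2's peers cover all but 4 ⇒ r6c2=4.
Step 4. [r5c1∈{1,3}] across row 5, 1 lands solely at r5c1, so r5c1=1.
Step 5. [r7c7∈{2}] nothing but 2 survives at r7c7, so r7c7=2.
Step 6. [r7c9∈{4}] only 4 remains possible at r7c9, so r7c9=4.
Step 7. [r4c2∈{2,8}] 2 has one home in row 4: r4c2, so r4c2=2.
Step 8. [r4c4∈{6}] nothing but 6 survives at r4c4, so r4c4=6.
Step 9. [r2c4∈{4}] nothing but 4 survives at r2c4. So r2c4=4.
Step 10. [r6c9∈{1,9}] r6c9 is the only open cell in row 6 admitting 1 ⇒ r6c9=1.
Step 11. [r4c9∈{7,9}] in col 9, 9 fits only at r4c9. So r4c9=9.
Step 12. [r8c1∈{3,4}] 3 has one home in col 1: r8c1, so r8c1=3.
Step 13. [r2c9∈{2,6}] r2c9 is the only open cell in row 2 admitting 2, so r2c9=2.
Step 14. [r2c2∈{6,8}] r2c2 is the only open cell in row 2 admitting 6 ⇒ r2c2=6.
Step 15. [r3c5∈{2,6}] r3c5 is the only open cell in row 3 admitting 6 ⇒ r3c5=6.
Step 16. [r9c6∈{4,6}] r9c6 is the only open cell in col 6 admitting 6 ⇒ r9c6=6.
Step 17. [r9c1∈{4,8}] across row 9, 4 lands solely at r9c1. So r9c1=4.
Step 18. [r7c5∈{8}] nothing but 8 survives at r7c5, so r7c5=8.
Step 19. [r1c1∈{2,8}] col 1 places 8 nowhere but r1c1, so r1c1=8.
Step 20. [r8c5∈{2,5}] 2 has one home in col 5: r8c5, so r8c5=2.
Step 21. [r8c9∈{5,7}] row 8 places 5 nowhere but r8c9 ⇒ r8c9=5.
Step 22. [r9c9∈{7}] r9c9 has the single candidate 7. So r9c9=7.
Step 23. [r8c3∈{1}] r8c3 has the single candidate 1 ⇒ r8c3=1.
Step 24. [r1c4∈{3}] r1c4 is down to just 3, so r1c4=3.
Step 25. [r4c6∈{1}] r4c6 is down to just 1, so r4c6=1.
Step 26. [r8c2∈{7}] r8c2's peers cover all but 7 ⇒ r8c2=7.
Step 27. [r8c6∈{4}] r8c6's peers cover all but 4 ⇒ r8c6=4.
Step 28. [r2c8∈{8}] nothing but 8 survives at r2c8 ⇒ r2c8=8.
Step 29. [r3c7∈{9}] r3c7 is down to just 9 ⇒ r3c7=9.
Step 30. [r5c2∈{3}] r5c2 has the single candidate 3. So r5c2=3.
Step 31. [r3c8∈{4}] nothing but 4 survives at r3c8, so r3c8=4.
Step 32. [r3c1∈{2}] only 2 remains possible at r3c1, so r3c1=2.
Step 33. [r9c5∈{5}] r9c5 has the single candidate 5, so r9c5=5.
Step 34. [r4c3∈{8}] only 8 remains possible at r4c3, so r4c3=8.
Step 35. [r6c3∈{9}] r6c3's peers cover all but 9, so r6c3=9.
Step 36. [r1c2∈{5}] nothing but 5 survives at r1c2 ⇒ r1c2=5.
Step 37. [r4c7∈{7}] only 7 remains possible at r4c7. So r4c7=7.
Step 38. [r1c3∈{4}] r1c3 has the single candidate 4. So r1c3=4.
Step 39. [r1c6∈{2}] r1c6 is down to just 2, so r1c6=2.
Step 40. [r9c2∈{8}] r9c2's peers cover all but 8 ⇒ r9c2=8.
Step 41. [r5c8∈{5}] r5c8's peers cover all but 5, so r5c8=5.
Step 42. [r1c9∈{6}] r1c9 has the single candidate 6. So r1c9=6.
Step 43. [r7c1∈{6}] nothing but 6 survives at r7c1, so r7c1=6.

Answer: 8 5 4 3 9 2 1 7 6 / 9 6 3 4 1 7 5 8 2 / 2 1 7 8 6 5 9 4 3 / 5 2 8 6 4 1 7 3 9 / 1 3 6 2 7 9 4 5 8 / 7 4 9 5 3 8 6 2 1 / 6 9 5 7 8 3 2 1 4 / 3 7 1 9 2 4 8 6 5 / 4 8 2 1 5 6 3 9 7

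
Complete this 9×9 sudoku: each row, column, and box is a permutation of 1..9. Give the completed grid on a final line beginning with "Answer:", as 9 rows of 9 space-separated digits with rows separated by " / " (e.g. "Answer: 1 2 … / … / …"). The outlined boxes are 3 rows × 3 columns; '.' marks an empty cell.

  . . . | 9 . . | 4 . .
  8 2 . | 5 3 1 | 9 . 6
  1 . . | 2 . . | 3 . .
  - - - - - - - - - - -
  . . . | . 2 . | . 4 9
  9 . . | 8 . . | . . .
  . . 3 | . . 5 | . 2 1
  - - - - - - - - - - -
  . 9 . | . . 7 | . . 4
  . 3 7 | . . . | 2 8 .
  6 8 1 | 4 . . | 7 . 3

Step 1. [r8c9∈{5}] r8c9 has the single candidate 5, so r8c9=5.
Step 2. [r5c9∈{7}] r5c9 is down to just 7 ⇒ r5c9=7.
Step 3. [r6c5∈{4,6,7,9}] row 6 places 9 nowhere but r6c5. So r6c5=9.
Step 4. [r7c5∈{1,5,6,8}] 8 has one home in row 7: r7c5 ⇒ r7c5=8.
Step 5. [r5c3∈{2,4,5,6}] across row 5, 2 lands solely at r5c3 ⇒ r5c3=2.
Step 6. [r7c3∈{5}] r7c3 has the single candidate 5. So r7c3=5.
Step 7. [r1c3∈{6}] only 6 remains possible at r1c3 ⇒ r1c3=6.
Step 8. [r1c5∈{7}] r1c5 has the single candidate 7, so r1c5=7.
Step 9. [r3c2∈{4,5,7}] box 1 places 7 nowhere but r3c2 ⇒ r3c2=7.
Step 10. [r1c2∈{5}] r1c2 is down to just 5. So r1c2=5.
Step 11. [r7c7∈{1,6}] across col 7, 1 lands solely at r7c7 ⇒ r7c7=1.
Step 12. [r5c8∈{3,5,6}] col 8 places 3 nowhere but r5c8, so r5c8=3.
Step 13. [r4c1∈{5,7}] col 1 places 5 nowhere but r4c1 ⇒ r4c1=5.
Step 14. [r4c4∈{1,3,6,7}] row 4 places 7 nowhere but r4c4. So r4c4=7.
Step 15. [r6c4∈{6}] r6c4 has the single candidate 6 ⇒ r6c4=6.
Step 16. [r5c6∈{4}] r5c6 is down to just 4, so r5c6=4.
Step 17. [r1c6∈{8}] r1c6 has the single candidate 8, so r1c6=8.
Step 18. [r3c6∈{6}] nothing but 6 survives at r3c6. So r3c6=6.
Step 19. [r5c5∈{1}] r5c5 is down to just 1 ⇒ r5c5=1.
Step 20. [r5c2∈{6}] r5c2 is down to just 6 ⇒ r5c2=6.
Step 21. [r6c2∈{4}] nothing but 4 survives at r6c2. So r6c2=4.
Step 22. [r2c3∈{4}] r2c3 has the single candidate 4, so r2c3=4.
Step 23. [r4c7∈{6,8}] across row 4, 6 lands solely at r4c7, so r4c7=6.
Step 24. [r9c6∈{2,9}] r9c6 is the only open cell in row 9 admitting 2, so r9c6=2.
Step 25. [r1c8∈{1}] r1c8's peers cover all but 1. So r1c8=1.
Step 26. [r3c9∈{8}] r3c9 has the single candidate 8, so r3c9=8.
Step 27. [r4c6∈{3}] nothing but 3 survives at r4c6 ⇒ r4c6=3.
Step 28. [r6c1∈{7}] r6c1 has the single candidate 7. So r6c1=7.
Step 29. [r3c8∈{5}] nothing but 5 survives at r3c8, so r3c8=5.
Step 30. [r5c7∈{5}] nothing but 5 survives at r5c7, so r5c7=5.
Step 31. [r8c4∈{1}] r8c4 is down to just 1 ⇒ r8c4=1.
Step 32. [r3c3∈{9}] nothing but 9 survives at r3c3 ⇒ r3c3=9.
Step 33. [r8c6∈{9}] r8c6 has the single candidate 9 ⇒ r8c6=9.
Step 34. [r8c1∈{4}] r8c1's peers cover all but 4 ⇒ r8c1=4.
Step 35. [r1c9∈{2}] only 2 remains possible at r1c9. So r1c9=2.
Step 36. [r8c5∈{6}] r8c5 is down to just 6. So r8c5=6.
Step 37. [r3c5∈{4}] only 4 remains possible at r3c5 ⇒ r3c5=4.
Step 38. [r2c8∈{7}] r2c8's peers cover all but 7, so r2c8=7.
Step 39. [r1c1∈{3}] only 3 remains possible at r1c1. So r1c1=3.
Step 40. [r9c5∈{5}] only 5 remains possible at r9c5, so r9c5=5.
Step 41. [r7c4∈{3}] nothing but 3 survives at r7c4. So r7c4=3.
Step 42. [r4c3∈{8}] only 8 remains possible at r4c3, so r4c3=8.
Step 43. [r7c8∈{6}] r7c8's peers cover all but 6, so r7c8=6.
Step 44. [r4c2∈{1}] r4c2 has the single candidate 1, so r4c2=1.
Step 45. [r6c7∈{8}] r6c7's peers cover all but 8 ⇒ r6c7=8.
Step 46. [r7c1∈{2}] only 2 remains possible at r7c1, so r7c1=2.
Step 47. [r9c8∈{9}] nothing but 9 survives at r9c8 ⇒ r9c8=9.

Answer: 3 5 6 9 7 8 4 1 2 / 8 2 4 5 3 1 9 7 6 / 1 7 9 2 4 6 3 5 8 / 5 1 8 7 2 3 6 4 9 / 9 6 2 8 1 4 5 3 7 / 7 4 3 6 9 5 8 2 1 / 2 9 5 3 8 7 1 6 4 / 4 3 7 1 6 9 2 8 5 / 6 8 1 4 5 2 7 9 3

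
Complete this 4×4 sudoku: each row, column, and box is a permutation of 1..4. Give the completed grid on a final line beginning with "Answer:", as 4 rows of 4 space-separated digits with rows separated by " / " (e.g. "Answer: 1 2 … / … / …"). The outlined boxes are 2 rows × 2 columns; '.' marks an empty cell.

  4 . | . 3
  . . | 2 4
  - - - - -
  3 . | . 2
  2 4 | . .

Step 1. [r3c2∈{1}] r3c2 has the single candidate 1 ⇒ r3c2=1.
Step 2. [r4c4∈{1}] nothing but 1 survives at r4c4. So r4c4=1.
Step 3. [r2c1∈{1}] nothing but 1 survives at r2c1, so r2c1=1.
Step 4. [r1c2∈{2}] r1c2's peers cover all but 2, so r1c2=2.
Step 5. [r4c3∈{3}] only 3 remains possible at r4c3. So r4c3=3.
Step 6. [r2c2∈{3}] only 3 remains possible at r2c2 ⇒ r2c2=3.
Step 7. [r3c3∈{4}] nothing but 4 survives at r3c3 ⇒ r3c3=4.
Step 8. [r1c3∈{1}] r1c3's peers cover all but 1 ⇒ r1c3=1.

Answer: 4 2 1 3 / 1 3 2 4 / 3 1 4 2 / 2 4 3 1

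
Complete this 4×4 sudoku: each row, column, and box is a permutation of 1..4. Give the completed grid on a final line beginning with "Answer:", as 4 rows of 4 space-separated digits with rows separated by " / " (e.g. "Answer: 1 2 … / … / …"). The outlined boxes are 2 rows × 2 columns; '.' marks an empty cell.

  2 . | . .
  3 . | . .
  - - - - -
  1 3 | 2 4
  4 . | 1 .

Step 1. [r2c3∈{4}] only 4 remains possible at r2c3. So r2c3=4.
Step 2. [r2c2∈{1}] r2c2 is down to just 1, so r2c2=1.
Step 3. [r1c4∈{1,3}] across row 1, 1 lands solely at r1c4. So r1c4=1.
Step 4. [r1c3∈{3}] r1c3's peers cover all but 3, so r1c3=3.
Step 5. [r4c2∈{2}] r4c2 is down to just 2 ⇒ r4c2=2.
Step 6. [r4c4∈{3}] nothing but 3 survives at r4c4 ⇒ r4c4=3.
Step 7. [r1c2∈{4}] r1c2's peers cover all but 4 ⇒ r1c2=4.
Step 8. [r2c4∈{2}] only 2 remains possible at r2c4, so r2c4=2.

Answer: 2 4 3 1 / 3 1 4 2 / 1 3 2 4 / 4 2 1 3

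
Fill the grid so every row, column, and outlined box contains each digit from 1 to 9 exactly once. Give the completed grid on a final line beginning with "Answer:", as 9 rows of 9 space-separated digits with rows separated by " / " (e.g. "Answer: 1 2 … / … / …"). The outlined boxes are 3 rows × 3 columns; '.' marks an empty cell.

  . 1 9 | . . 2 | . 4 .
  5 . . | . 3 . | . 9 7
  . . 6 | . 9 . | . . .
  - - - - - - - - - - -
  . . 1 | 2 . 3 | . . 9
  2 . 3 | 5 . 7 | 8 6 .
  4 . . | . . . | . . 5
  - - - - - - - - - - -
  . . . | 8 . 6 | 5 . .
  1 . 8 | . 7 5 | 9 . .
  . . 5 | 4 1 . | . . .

Step 1. [r4c8∈{7}] r4c8 is down to just 7, so r4c8=7.
Step 2. [r5c9∈{1,4}] across row 5, 1 lands solely at r5c9. So r5c9=1.
Step 3. [r9c7∈{2,3,6,7}] col 7 places 7 nowhere but r9c7 ⇒ r9c7=7.
Step 4. [r6c4∈{1,6,9}] col 4 places 9 nowhere but r6c4 ⇒ r6c4=9.
Step 5. [r7c5∈{2}] r7c5 has the single candidate 2. So r7c5=2.
Step 6. [r2c3∈{2,4}] 2 has one home in col 3: r2c3, so r2c3=2.
Step 7. [r7c3∈{4,7}] col 3 places 4 nowhere but r7c3. So r7c3=4.
Step 8. [r7c9∈{3}] r7c9 is down to just 3, so r7c9=3.
Step 9. [r8c8∈{2}] r8c8 has the single candidate 2, so r8c8=2.
Step 10. [r9c2∈{2,3,6,9}] r9c2 is the only open cell in row 9 admitting 2. So r9c2=2.
Step 11. [r9c1∈{3,6,9}] row 9 places 3 nowhere but r9c1. So r9c1=3.
Step 12. [r3c2∈{3,4,7,8}] r3c2 is the only open cell in col 2 admitting 3, so r3c2=3.
Step 13. [r4c1∈{6,8}] across col 1, 6 lands solely at r4c1. So r4c1=6.
Step 14. [r6c6∈{1,8}] row 6 places 1 nowhere but r6c6 ⇒ r6c6=1.
Step 15. [r9c9∈{6,8}] in row 9, 6 fits only at r9c9. So r9c9=6.
Step 16. [r1c9∈{8}] r1c9 has the single candidate 8. So r1c9=8.
Step 17. [r1c1∈{7}] r1c1 is down to just 7, so r1c1=7.
Step 18. [r1c4∈{6}] r1c4 is down to just 6, so r1c4=6.
Step 19. [r7c2∈{7,9}] 7 has one home in row 7: r7c2. So r7c2=7.
Step 20. [r6c2∈{8}] r6c2's peers cover all but 8, so r6c2=8.
Step 21. [r3c6∈{4,8}] r3c6 is the only open cell in row 3 admitting 4, so r3c6=4.
Step 22. [r6c7∈{2,3}] 2 has one home in row 6: r6c7, so r6c7=2.
Step 23. [r3c7∈{1}] nothing but 1 survives at r3c7 ⇒ r3c7=1.
Step 24. [r4c7∈{4}] nothing but 4 survives at r4c7. So r4c7=4.
Step 25. [r3c1∈{8}] r3c1 is down to just 8, so r3c1=8.
Step 26. [r2c7∈{6}] r2c7's peers cover all but 6, so r2c7=6.
Step 27. [r2c4∈{1}] only 1 remains possible at r2c4. So r2c4=1.
Step 28. [r4c5∈{8}] r4c5 is down to just 8 ⇒ r4c5=8.
Step 29. [r9c6∈{9}] only 9 remains possible at r9c6. So r9c6=9.
Step 30. [r3c4∈{7}] r3c4 has the single candidate 7, so r3c4=7.
Step 31. [r6c8∈{3}] nothing but 3 survives at r6c8 ⇒ r6c8=3.
Step 32. [r7c1∈{9}] r7c1 has the single candidate 9, so r7c1=9.
Step 33. [r9c8∈{8}] r9c8 is down to just 8 ⇒ r9c8=8.
Step 34. [r8c9∈{4}] r8c9's peers cover all but 4 ⇒ r8c9=4.
Step 35. [r4c2∈{5}] only 5 remains possible at r4c2, so r4c2=5.
Step 36. [r7c8∈{1}] nothing but 1 survives at r7c8, so r7c8=1.
Step 37. [r1c5∈{5}] r1c5's peers cover all but 5 ⇒ r1c5=5.
Step 38. [r5c5∈{4}] r5c5 is down to just 4, so r5c5=4.
Step 39. [r6c3∈{7}] r6c3 has the single candidate 7. So r6c3=7.
Step 40. [r2c6∈{8}] only 8 remains possible at r2c6. So r2c6=8.
Step 41. [r3c8∈{5}] nothing but 5 survives at r3c8. So r3c8=5.
Step 42. [r3c9∈{2}] nothing but 2 survives at r3c9. So r3c9=2.
Step 43. [r2c2∈{4}] nothing but 4 survives at r2c2 ⇒ r2c2=4.
Step 44. [r8c2∈{6}] only 6 remains possible at r8c2, so r8c2=6.
Step 45. [r6c5∈{6}] nothing but 6 survives at r6c5 ⇒ r6c5=6.
Step 46. [r5c2∈{9}] r5c2 has the single candidate 9 ⇒ r5c2=9.
Step 47. [r8c4∈{3}] r8c4 is down to just 3. So r8c4=3.
Step 48. [r1c7∈{3}] nothing but 3 survives at r1c7 ⇒ r1c7=3.

Answer: 7 1 9 6 5 2 3 4 8 / 5 4 2 1 3 8 6 9 7 / 8 3 6 7 9 4 1 5 2 / 6 5 1 2 8 3 4 7 9 / 2 9 3 5 4 7 8 6 1 / 4 8 7 9 6 1 2 3 5 / 9 7 4 8 2 6 5 1 3 / 1 6 8 3 7 5 9 2 4 / 3 2 5 4 1 9 7 8 6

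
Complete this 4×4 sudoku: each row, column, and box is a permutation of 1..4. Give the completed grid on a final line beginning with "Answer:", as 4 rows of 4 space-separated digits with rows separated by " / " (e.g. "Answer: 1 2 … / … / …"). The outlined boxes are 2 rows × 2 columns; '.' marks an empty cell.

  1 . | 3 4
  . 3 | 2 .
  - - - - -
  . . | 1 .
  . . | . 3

Step 1. [r4c3∈{4}] nothing but 4 survives at r4c3. So r4c3=4.
Step 2. [r4c1∈{2}] r4c1's peers cover all but 2. So r4c1=2.
Step 3. [r2c1∈{4}] only 4 remains possible at r2c1, so r2c1=4.
Step 4. [r3c2∈{4}] r3c2 has the single candidate 4 ⇒ r3c2=4.
Step 5. [r1c2∈{2}] r1c2's peers cover all but 2 ⇒ r1c2=2.
Step 6. [r3c4∈{2}] only 2 remains possible at r3c4 ⇒ r3c4=2.
Step 7. [r4c2∈{1}] r4c2's peers cover all but 1, so r4c2=1.
Step 8. [r3c1∈{3}] nothing but 3 survives at r3c1. So r3c1=3.
Step 9. [r2c4∈{1}] r2c4's peers cover all but 1, so r2c4=1.

Answer: 1 2 3 4 / 4 3 2 1 / 3 4 1 2 / 2 1 4 3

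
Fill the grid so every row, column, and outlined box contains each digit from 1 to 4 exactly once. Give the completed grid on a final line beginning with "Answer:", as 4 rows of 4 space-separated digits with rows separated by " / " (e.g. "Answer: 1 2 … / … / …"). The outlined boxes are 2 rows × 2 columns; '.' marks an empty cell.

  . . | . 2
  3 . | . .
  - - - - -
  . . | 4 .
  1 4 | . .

Step 1. [r2c3∈{1}] r2c3's peers cover all but 1. So r2c3=1.
Step 2. [r3c2∈{2,3}] in col 2, 3 fits only at r3c2. So r3c2=3.
Step 3. [r1c3∈{3}] nothing but 3 survives at r1c3, so r1c3=3.
Step 4. [r2c2∈{2}] r2c2 has the single candidate 2 ⇒ r2c2=2.
Step 5. [r4c3∈{2}] r4c3 is down to just 2. So r4c3=2.
Step 6. [r3c1∈{2}] r3c1 has the single candidate 2 ⇒ r3c1=2.
Step 7. [r3c4∈{1}] only 1 remains possible at r3c4. So r3c4=1.
Step 8. [r2c4∈{4}] r2c4 is down to just 4 ⇒ r2c4=4.
Step 9. [r1c1∈{4}] r1c1 is down to just 4, so r1c1=4.
Step 10. [r1c2∈{1}] nothing but 1 survives at r1c2, so r1c2=1.
Step 11. [r4c4∈{3}] nothing but 3 survives at r4c4 ⇒ r4c4=3.

Answer: 4 1 3 2 / 3 2 1 4 / 2 3 4 1 / 1 4 2 3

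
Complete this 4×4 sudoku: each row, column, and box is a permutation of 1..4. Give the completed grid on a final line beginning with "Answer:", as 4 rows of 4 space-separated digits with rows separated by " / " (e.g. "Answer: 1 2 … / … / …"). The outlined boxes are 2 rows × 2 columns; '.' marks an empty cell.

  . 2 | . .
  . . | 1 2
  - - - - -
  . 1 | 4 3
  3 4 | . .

Step 1. [r2c1∈{4}] nothing but 4 survives at r2c1. So r2c1=4.
Step 2. [r1c4∈{4}] r1c4 has the single candidate 4 ⇒ r1c4=4.
Step 3. [r1c3∈{3}] nothing but 3 survives at r1c3, so r1c3=3.
Step 4. [r1c1∈{1}] only 1 remains possible at r1c1, so r1c1=1.
Step 5. [r4c4∈{1}] r4c4 has the single candidate 1, so r4c4=1.
Step 6. [r2c2∈{3}] only 3 remains possible at r2c2. So r2c2=3.
Step 7. [r3c1∈{2}] r3c1's peers cover all but 2. So r3c1=2.
Step 8. [r4c3∈{2}] nothing but 2 survives at r4c3, so r4c3=2.

Answer: 1 2 3 4 / 4 3 1 2 / 2 1 4 3 / 3 4 2 1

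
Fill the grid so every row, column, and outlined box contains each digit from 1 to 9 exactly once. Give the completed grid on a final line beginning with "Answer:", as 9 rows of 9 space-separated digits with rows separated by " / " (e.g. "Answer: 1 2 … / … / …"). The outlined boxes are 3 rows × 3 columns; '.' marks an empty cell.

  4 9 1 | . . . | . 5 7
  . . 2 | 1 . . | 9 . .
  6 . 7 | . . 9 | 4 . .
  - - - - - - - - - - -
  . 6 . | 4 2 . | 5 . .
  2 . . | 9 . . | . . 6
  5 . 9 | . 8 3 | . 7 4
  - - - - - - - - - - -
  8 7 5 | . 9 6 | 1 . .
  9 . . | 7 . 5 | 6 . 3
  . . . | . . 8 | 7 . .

Step 1. [r3c4∈{2,3,5,8}] r3c4 is the only open cell in col 4 admitting 5 ⇒ r3c4=5.
Step 2. [r2c1∈{3}] r2c1 is down to just 3, so r2c1=3.
Step 3. [r8c3∈{4}] r8c3 is down to just 4. So r8c3=4.
Step 4. [r7c9∈{2}] r7c9 has the single candidate 2. So r7c9=2.
Step 5. [r2c9∈{8}] r2c9 has the single candidate 8, so r2c9=8.
Step 6. [r5c7∈{3,8}] 8 has one home in col 7: r5c7 ⇒ r5c7=8.
Step 7. [r3c5∈{3}] r3c5 has the single candidate 3, so r3c5=3.
Step 8. [r6c2∈{1}] r6c2 has the single candidate 1 ⇒ r6c2=1.
Step 9. [r5c3∈{3}] only 3 remains possible at r5c3 ⇒ r5c3=3.
Step 10. [r5c8∈{1}] r5c8 is down to just 1 ⇒ r5c8=1.
Step 11. [r5c6∈{7}] r5c6 has the single candidate 7 ⇒ r5c6=7.
Step 12. [r9c5∈{1,4}] across box 8, 4 lands solely at r9c5, so r9c5=4.
Step 13. [r9c4∈{2,3}] across box 8, 2 lands solely at r9c4, so r9c4=2.
Step 14. [r1c5∈{6}] nothing but 6 survives at r1c5, so r1c5=6.
Step 15. [r4c9∈{9}] r4c9 is down to just 9. So r4c9=9.
Step 16. [r1c6∈{2}] r1c6 is down to just 2. So r1c6=2.
Step 17. [r4c1∈{7}] r4c1 is down to just 7, so r4c1=7.
Step 18. [r1c7∈{3}] r1c7 is down to just 3, so r1c7=3.
Step 19. [r2c8∈{6}] r2c8 has the single candidate 6 ⇒ r2c8=6.
Step 20. [r6c7∈{2}] only 2 remains possible at r6c7, so r6c7=2.
Step 21. [r4c8∈{3}] r4c8 is down to just 3. So r4c8=3.
Step 22. [r4c6∈{1}] only 1 remains possible at r4c6. So r4c6=1.
Step 23. [r3c8∈{2}] r3c8 has the single candidate 2 ⇒ r3c8=2.
Step 24. [r6c4∈{6}] r6c4 is down to just 6 ⇒ r6c4=6.
Step 25. [r9c8∈{9}] only 9 remains possible at r9c8 ⇒ r9c8=9.
Step 26. [r5c2∈{4}] nothing but 4 survives at r5c2 ⇒ r5c2=4.
Step 27. [r1c4∈{8}] nothing but 8 survives at r1c4 ⇒ r1c4=8.
Step 28. [r5c5∈{5}] r5c5 has the single candidate 5, so r5c5=5.
Step 29. [r2c2∈{5}] r2c2 is down to just 5 ⇒ r2c2=5.
Step 30. [r9c2∈{3}] r9c2's peers cover all but 3, so r9c2=3.
Step 31. [r9c1∈{1}] only 1 remains possible at r9c1 ⇒ r9c1=1.
Step 32. [r8c8∈{8}] r8c8 has the single candidate 8, so r8c8=8.
Step 33. [r3c9∈{1}] nothing but 1 survives at r3c9, so r3c9=1.
Step 34. [r7c4∈{3}] r7c4's peers cover all but 3, so r7c4=3.
Step 35. [r9c3∈{6}] only 6 remains possible at r9c3, so r9c3=6.
Step 36. [r8c5∈{1}] r8c5 is down to just 1, so r8c5=1.
Step 37. [r9c9∈{5}] only 5 remains possible at r9c9 ⇒ r9c9=5.
Step 38. [r7c8∈{4}] r7c8 is down to just 4. So r7c8=4.
Step 39. [r3c2∈{8}] r3c2's peers cover all but 8, so r3c2=8.
Step 40. [r2c6∈{4}] nothing but 4 survives at r2c6, so r2c6=4.
Step 41. [r2c5∈{7}] r2c5 has the single candidate 7, so r2c5=7.
Step 42. [r8c2∈{2}] r8c2 has the single candidate 2. So r8c2=2.
Step 43. [r4c3∈{8}] only 8 remains possible at r4c3, so r4c3=8.

Answer: 4 9 1 8 6 2 3 5 7 / 3 5 2 1 7 4 9 6 8 / 6 8 7 5 3 9 4 2 1 / 7 6 8 4 2 1 5 3 9 / 2 4 3 9 5 7 8 1 6 / 5 1 9 6 8 3 2 7 4 / 8 7 5 3 9 6 1 4 2 / 9 2 4 7 1 5 6 8 3 / 1 3 6 2 4 8 7 9 5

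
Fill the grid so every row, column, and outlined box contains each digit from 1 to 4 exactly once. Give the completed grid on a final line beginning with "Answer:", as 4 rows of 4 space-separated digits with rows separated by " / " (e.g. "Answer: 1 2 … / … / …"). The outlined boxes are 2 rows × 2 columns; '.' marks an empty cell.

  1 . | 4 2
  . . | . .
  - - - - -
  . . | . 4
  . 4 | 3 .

Step 1. [r3c3∈{1,2}] in col 3, 2 fits only at r3c3, so r3c3=2.
Step 2. [r1c2∈{3}] r1c2 has the single candidate 3. So r1c2=3.
Step 3. [r2c3∈{1}] r2c3 has the single candidate 1 ⇒ r2c3=1.
Step 4. [r2c2∈{2}] nothing but 2 survives at r2c2. So r2c2=2.
Step 5. [r2c1∈{4}] nothing but 4 survives at r2c1, so r2c1=4.
Step 6. [r4c4∈{1}] r4c4 has the single candidate 1, so r4c4=1.
Step 7. [r3c1∈{3}] r3c1's peers cover all but 3 ⇒ r3c1=3.
Step 8. [r2c4∈{3}] r2c4 has the single candidate 3. So r2c4=3.
Step 9. [r4c1∈{2}] nothing but 2 survives at r4c1 ⇒ r4c1=2.
Step 10. [r3c2∈{1}] only 1 remains possible at r3c2 ⇒ r3c2=1.

Answer: 1 3 4 2 / 4 2 1 3 / 3 1 2 4 / 2 4 3 1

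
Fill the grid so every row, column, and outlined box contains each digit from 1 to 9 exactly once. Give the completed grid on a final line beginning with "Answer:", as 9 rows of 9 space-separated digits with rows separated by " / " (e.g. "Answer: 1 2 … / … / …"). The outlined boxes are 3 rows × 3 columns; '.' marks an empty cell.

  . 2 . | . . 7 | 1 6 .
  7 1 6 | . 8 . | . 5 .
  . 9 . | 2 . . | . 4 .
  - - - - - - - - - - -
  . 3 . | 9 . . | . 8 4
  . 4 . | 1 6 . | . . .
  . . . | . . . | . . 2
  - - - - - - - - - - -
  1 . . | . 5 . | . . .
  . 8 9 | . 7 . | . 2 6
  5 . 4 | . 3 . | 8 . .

Step 1. [r5c9∈{3,5,7,9}] 5 has one home in col 9: r5c9, so r5c9=5.
Step 2. [r6c4∈{3,4,5,7,8}] 7 has one home in col 4: r6c4. So r6c4=7.
Step 3. [r9c6∈{1,2,6,9}] row 9 places 2 nowhere but r9c6 ⇒ r9c6=2.
Step 4. [r7c6∈{4,6,8,9}] r7c6 is the only open cell in box 8 admitting 9 ⇒ r7c6=9.
Step 5. [r8c4∈{4}] nothing but 4 survives at r8c4. So r8c4=4.
Step 6. [r2c4∈{3}] r2c4's peers cover all but 3, so r2c4=3.
Step 7. [r6c2∈{5,6}] in col 2, 5 fits only at r6c2. So r6c2=5.
Step 8. [r7c3∈{2,3,7}] across row 7, 2 lands solely at r7c3. So r7c3=2.
Step 9. [r6c8∈{1,3,9}] in box 6, 1 fits only at r6c8, so r6c8=1.
Step 10. [r6c3∈{8}] nothing but 8 survives at r6c3. So r6c3=8.
Step 11. [r1c1∈{3,4,8}] r1c1 is the only open cell in col 1 admitting 4 ⇒ r1c1=4.
Step 12. [r2c9∈{9}] nothing but 9 survives at r2c9, so r2c9=9.
Step 13. [r5c3∈{7}] only 7 remains possible at r5c3 ⇒ r5c3=7.
Step 14. [r4c7∈{6,7}] across row 4, 7 lands solely at r4c7. So r4c7=7.
Step 15. [r3c7∈{3}] nothing but 3 survives at r3c7 ⇒ r3c7=3.
Step 16. [r5c7∈{9}] only 9 remains possible at r5c7, so r5c7=9.
Step 17. [r3c9∈{7,8}] r3c9 is the only open cell in row 3 admitting 7 ⇒ r3c9=7.
Step 18. [r1c4∈{5}] r1c4's peers cover all but 5, so r1c4=5.
Step 19. [r4c1∈{2,6}] across row 4, 6 lands solely at r4c1 ⇒ r4c1=6.
Step 20. [r6c6∈{3,4}] row 6 places 3 nowhere but r6c6, so r6c6=3.
Step 21. [r9c4∈{6}] only 6 remains possible at r9c4. So r9c4=6.
Step 22. [r9c2∈{7}] nothing but 7 survives at r9c2, so r9c2=7.
Step 23. [r7c8∈{3,7}] across row 7, 7 lands solely at r7c8. So r7c8=7.
Step 24. [r3c5∈{1}] nothing but 1 survives at r3c5, so r3c5=1.
Step 25. [r1c5∈{9}] r1c5's peers cover all but 9. So r1c5=9.
Step 26. [r3c6∈{6}] r3c6's peers cover all but 6, so r3c6=6.
Step 27. [r8c6∈{1}] only 1 remains possible at r8c6, so r8c6=1.
Step 28. [r9c9∈{1}] r9c9 is down to just 1. So r9c9=1.
Step 29. [r3c3∈{5}] r3c3 has the single candidate 5 ⇒ r3c3=5.
Step 30. [r3c1∈{8}] r3c1's peers cover all but 8. So r3c1=8.
Step 31. [r5c1∈{2}] r5c1's peers cover all but 2 ⇒ r5c1=2.
Step 32. [r1c9∈{8}] nothing but 8 survives at r1c9. So r1c9=8.
Step 33. [r8c1∈{3}] r8c1 is down to just 3, so r8c1=3.
Step 34. [r2c7∈{2}] nothing but 2 survives at r2c7 ⇒ r2c7=2.
Step 35. [r4c6∈{5}] r4c6's peers cover all but 5. So r4c6=5.
Step 36. [r1c3∈{3}] nothing but 3 survives at r1c3. So r1c3=3.
Step 37. [r7c4∈{8}] nothing but 8 survives at r7c4 ⇒ r7c4=8.
Step 38. [r5c6∈{8}] nothing but 8 survives at r5c6. So r5c6=8.
Step 39. [r2c6∈{4}] r2c6's peers cover all but 4, so r2c6=4.
Step 40. [r6c7∈{6}] r6c7 has the single candidate 6 ⇒ r6c7=6.
Step 41. [r5c8∈{3}] only 3 remains possible at r5c8. So r5c8=3.
Step 42. [r7c7∈{4}] r7c7 is down to just 4 ⇒ r7c7=4.
Step 43. [r4c3∈{1}] r4c3 has the single candidate 1, so r4c3=1.
Step 44. [r7c9∈{3}] r7c9 has the single candidate 3. So r7c9=3.
Step 45. [r7c2∈{6}] nothing but 6 survives at r7c2. So r7c2=6.
Step 46. [r8c7∈{5}] r8c7's peers cover all but 5 ⇒ r8c7=5.
Step 47. [r6c5∈{4}] only 4 remains possible at r6c5. So r6c5=4.
Step 48. [r9c8∈{9}] r9c8 is down to just 9. So r9c8=9.
Step 49. [r6c1∈{9}] only 9 remains possible at r6c1 ⇒ r6c1=9.
Step 50. [r4c5∈{2}] r4c5 has the single candidate 2, so r4c5=2.

Answer: 4 2 3 5 9 7 1 6 8 / 7 1 6 3 8 4 2 5 9 / 8 9 5 2 1 6 3 4 7 / 6 3 1 9 2 5 7 8 4 / 2 4 7 1 6 8 9 3 5 / 9 5 8 7 4 3 6 1 2 / 1 6 2 8 5 9 4 7 3 / 3 8 9 4 7 1 5 2 6 / 5 7 4 6 3 2 8 9 1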